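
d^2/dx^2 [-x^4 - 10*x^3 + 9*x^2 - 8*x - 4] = -12*x^2 - 60*x + 18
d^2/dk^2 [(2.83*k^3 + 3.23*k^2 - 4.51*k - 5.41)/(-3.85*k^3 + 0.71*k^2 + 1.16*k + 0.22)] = (-111.22496*k^6 + 325.26417*k^5 + 772.99299*k^4 - 231.494346*k^3 - 84.0697740000001*k^2 + 49.179072*k + 10.25474)/(57.066625*k^9 - 31.571925*k^8 - 45.759945*k^7 + 8.88439899999999*k^6 + 17.395632*k^5 + 2.696286*k^4 - 2.089028*k^3 - 0.991188*k^2 - 0.168432*k - 0.010648)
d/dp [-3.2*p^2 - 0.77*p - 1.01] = -6.4*p - 0.77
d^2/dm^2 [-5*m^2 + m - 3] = -10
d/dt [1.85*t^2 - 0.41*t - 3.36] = 3.7*t - 0.41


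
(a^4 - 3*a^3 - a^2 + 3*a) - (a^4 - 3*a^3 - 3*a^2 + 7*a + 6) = 2*a^2 - 4*a - 6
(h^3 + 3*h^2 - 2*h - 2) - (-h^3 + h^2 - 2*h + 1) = 2*h^3 + 2*h^2 - 3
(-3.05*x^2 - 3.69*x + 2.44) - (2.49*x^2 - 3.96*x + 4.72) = -5.54*x^2 + 0.27*x - 2.28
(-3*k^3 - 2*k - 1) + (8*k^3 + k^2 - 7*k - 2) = 5*k^3 + k^2 - 9*k - 3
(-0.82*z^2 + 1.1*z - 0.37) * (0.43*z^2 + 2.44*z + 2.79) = -0.3526*z^4 - 1.5278*z^3 + 0.2371*z^2 + 2.1662*z - 1.0323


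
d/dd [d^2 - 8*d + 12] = 2*d - 8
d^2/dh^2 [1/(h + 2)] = 2/(h + 2)^3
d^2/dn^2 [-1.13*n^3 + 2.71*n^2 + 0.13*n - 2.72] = 5.42 - 6.78*n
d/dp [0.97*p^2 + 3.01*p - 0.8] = 1.94*p + 3.01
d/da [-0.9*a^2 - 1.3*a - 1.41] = -1.8*a - 1.3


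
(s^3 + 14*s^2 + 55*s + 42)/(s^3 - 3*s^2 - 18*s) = (s^3 + 14*s^2 + 55*s + 42)/(s*(s^2 - 3*s - 18))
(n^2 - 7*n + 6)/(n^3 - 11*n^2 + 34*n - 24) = 1/(n - 4)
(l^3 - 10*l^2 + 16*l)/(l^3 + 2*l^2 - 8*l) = (l - 8)/(l + 4)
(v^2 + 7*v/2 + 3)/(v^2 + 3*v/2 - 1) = (2*v + 3)/(2*v - 1)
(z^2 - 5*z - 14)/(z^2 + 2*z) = (z - 7)/z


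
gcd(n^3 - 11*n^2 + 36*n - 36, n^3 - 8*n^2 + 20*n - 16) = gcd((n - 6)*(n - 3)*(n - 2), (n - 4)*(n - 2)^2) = n - 2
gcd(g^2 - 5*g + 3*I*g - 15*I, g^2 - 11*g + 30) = g - 5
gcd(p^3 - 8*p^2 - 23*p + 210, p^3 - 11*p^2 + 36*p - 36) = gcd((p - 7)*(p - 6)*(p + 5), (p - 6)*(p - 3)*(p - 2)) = p - 6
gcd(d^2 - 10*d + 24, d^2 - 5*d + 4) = d - 4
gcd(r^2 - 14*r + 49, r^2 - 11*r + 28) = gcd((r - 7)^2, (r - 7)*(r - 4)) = r - 7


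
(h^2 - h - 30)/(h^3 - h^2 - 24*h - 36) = (h + 5)/(h^2 + 5*h + 6)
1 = 1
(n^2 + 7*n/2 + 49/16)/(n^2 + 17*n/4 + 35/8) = (4*n + 7)/(2*(2*n + 5))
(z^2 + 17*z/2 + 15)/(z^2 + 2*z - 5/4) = 2*(z + 6)/(2*z - 1)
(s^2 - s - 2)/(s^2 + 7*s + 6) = (s - 2)/(s + 6)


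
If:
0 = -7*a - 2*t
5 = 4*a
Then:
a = 5/4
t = -35/8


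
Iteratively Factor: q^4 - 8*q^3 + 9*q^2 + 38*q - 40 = (q + 2)*(q^3 - 10*q^2 + 29*q - 20) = (q - 4)*(q + 2)*(q^2 - 6*q + 5) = (q - 4)*(q - 1)*(q + 2)*(q - 5)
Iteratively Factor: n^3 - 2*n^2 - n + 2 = (n + 1)*(n^2 - 3*n + 2) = (n - 2)*(n + 1)*(n - 1)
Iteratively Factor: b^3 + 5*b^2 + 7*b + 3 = (b + 1)*(b^2 + 4*b + 3) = (b + 1)*(b + 3)*(b + 1)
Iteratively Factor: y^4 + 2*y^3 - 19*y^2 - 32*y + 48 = (y - 1)*(y^3 + 3*y^2 - 16*y - 48) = (y - 1)*(y + 4)*(y^2 - y - 12) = (y - 4)*(y - 1)*(y + 4)*(y + 3)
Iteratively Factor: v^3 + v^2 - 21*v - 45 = (v + 3)*(v^2 - 2*v - 15) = (v + 3)^2*(v - 5)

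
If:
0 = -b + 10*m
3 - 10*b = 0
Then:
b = 3/10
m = 3/100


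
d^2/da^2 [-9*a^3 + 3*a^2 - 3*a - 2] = 6 - 54*a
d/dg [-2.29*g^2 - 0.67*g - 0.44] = -4.58*g - 0.67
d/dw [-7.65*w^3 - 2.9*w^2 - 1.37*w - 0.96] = -22.95*w^2 - 5.8*w - 1.37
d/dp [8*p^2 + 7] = 16*p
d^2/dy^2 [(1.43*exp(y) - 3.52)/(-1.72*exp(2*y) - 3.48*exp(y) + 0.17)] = (-4.230512*exp(4*y) + 50.21368*exp(3*y) + 60.699144*exp(2*y) + 45.899612*exp(y) + 2.041105)*exp(y)/(5.088448*exp(6*y) + 30.885696*exp(5*y) + 60.98088*exp(4*y) + 36.03888*exp(3*y) - 6.02718*exp(2*y) + 0.301716*exp(y) - 0.004913)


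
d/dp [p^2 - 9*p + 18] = 2*p - 9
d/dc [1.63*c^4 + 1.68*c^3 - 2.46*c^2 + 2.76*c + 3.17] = 6.52*c^3 + 5.04*c^2 - 4.92*c + 2.76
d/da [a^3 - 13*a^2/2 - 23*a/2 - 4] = 3*a^2 - 13*a - 23/2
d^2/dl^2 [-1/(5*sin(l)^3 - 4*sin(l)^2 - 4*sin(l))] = ((sin(l) + 45*sin(3*l) - 32*cos(2*l))*(-5*sin(l)^2 + 4*sin(l) + 4)*sin(l)/4 + 2*(-15*sin(l)^2 + 8*sin(l) + 4)^2*cos(l)^2)/((-5*sin(l)^2 + 4*sin(l) + 4)^3*sin(l)^3)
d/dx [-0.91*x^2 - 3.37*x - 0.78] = -1.82*x - 3.37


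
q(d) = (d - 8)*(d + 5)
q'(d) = 2*d - 3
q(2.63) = -40.97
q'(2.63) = 2.26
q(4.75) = -31.69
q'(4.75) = 6.50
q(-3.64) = -15.83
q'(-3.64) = -10.28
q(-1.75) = -31.69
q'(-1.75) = -6.50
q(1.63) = -42.23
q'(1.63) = 0.26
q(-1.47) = -33.43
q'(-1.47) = -5.94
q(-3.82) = -13.95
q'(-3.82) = -10.64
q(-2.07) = -29.51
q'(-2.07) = -7.14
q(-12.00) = 140.00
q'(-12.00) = -27.00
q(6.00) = -22.00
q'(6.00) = 9.00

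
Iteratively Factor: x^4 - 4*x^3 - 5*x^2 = (x - 5)*(x^3 + x^2) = x*(x - 5)*(x^2 + x) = x^2*(x - 5)*(x + 1)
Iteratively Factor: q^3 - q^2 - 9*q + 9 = (q + 3)*(q^2 - 4*q + 3) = (q - 1)*(q + 3)*(q - 3)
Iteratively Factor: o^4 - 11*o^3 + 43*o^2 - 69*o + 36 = (o - 1)*(o^3 - 10*o^2 + 33*o - 36) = (o - 4)*(o - 1)*(o^2 - 6*o + 9) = (o - 4)*(o - 3)*(o - 1)*(o - 3)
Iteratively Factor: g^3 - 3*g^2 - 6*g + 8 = (g + 2)*(g^2 - 5*g + 4) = (g - 1)*(g + 2)*(g - 4)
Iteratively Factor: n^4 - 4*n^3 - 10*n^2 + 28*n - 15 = (n - 1)*(n^3 - 3*n^2 - 13*n + 15) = (n - 1)*(n + 3)*(n^2 - 6*n + 5) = (n - 1)^2*(n + 3)*(n - 5)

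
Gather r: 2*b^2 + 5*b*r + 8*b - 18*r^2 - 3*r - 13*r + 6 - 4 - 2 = 2*b^2 + 8*b - 18*r^2 + r*(5*b - 16)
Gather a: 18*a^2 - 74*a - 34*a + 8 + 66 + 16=18*a^2 - 108*a + 90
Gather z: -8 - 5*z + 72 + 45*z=40*z + 64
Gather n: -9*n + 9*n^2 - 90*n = 9*n^2 - 99*n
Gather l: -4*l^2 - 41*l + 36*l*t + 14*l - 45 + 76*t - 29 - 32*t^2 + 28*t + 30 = -4*l^2 + l*(36*t - 27) - 32*t^2 + 104*t - 44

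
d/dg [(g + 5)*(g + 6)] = 2*g + 11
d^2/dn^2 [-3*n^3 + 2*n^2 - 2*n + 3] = 4 - 18*n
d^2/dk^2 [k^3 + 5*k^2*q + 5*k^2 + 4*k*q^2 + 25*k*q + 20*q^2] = 6*k + 10*q + 10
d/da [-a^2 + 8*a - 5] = 8 - 2*a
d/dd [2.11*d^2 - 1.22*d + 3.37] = 4.22*d - 1.22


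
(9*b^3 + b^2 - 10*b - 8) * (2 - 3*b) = -27*b^4 + 15*b^3 + 32*b^2 + 4*b - 16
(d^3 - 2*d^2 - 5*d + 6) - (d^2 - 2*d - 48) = d^3 - 3*d^2 - 3*d + 54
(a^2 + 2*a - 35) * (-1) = -a^2 - 2*a + 35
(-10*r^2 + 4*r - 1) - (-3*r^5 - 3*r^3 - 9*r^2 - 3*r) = 3*r^5 + 3*r^3 - r^2 + 7*r - 1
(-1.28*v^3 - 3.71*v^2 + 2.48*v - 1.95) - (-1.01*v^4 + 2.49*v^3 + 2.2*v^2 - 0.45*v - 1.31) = 1.01*v^4 - 3.77*v^3 - 5.91*v^2 + 2.93*v - 0.64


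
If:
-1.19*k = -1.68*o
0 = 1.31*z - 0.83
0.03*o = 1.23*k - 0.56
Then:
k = 0.46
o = 0.33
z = 0.63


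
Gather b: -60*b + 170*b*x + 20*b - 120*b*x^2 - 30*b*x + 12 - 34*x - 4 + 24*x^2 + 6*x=b*(-120*x^2 + 140*x - 40) + 24*x^2 - 28*x + 8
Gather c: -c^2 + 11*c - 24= -c^2 + 11*c - 24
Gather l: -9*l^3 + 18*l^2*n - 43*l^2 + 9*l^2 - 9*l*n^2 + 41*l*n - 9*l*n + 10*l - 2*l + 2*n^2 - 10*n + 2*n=-9*l^3 + l^2*(18*n - 34) + l*(-9*n^2 + 32*n + 8) + 2*n^2 - 8*n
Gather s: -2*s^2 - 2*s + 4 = -2*s^2 - 2*s + 4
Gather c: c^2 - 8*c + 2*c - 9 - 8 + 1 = c^2 - 6*c - 16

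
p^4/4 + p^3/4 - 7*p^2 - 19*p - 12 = (p/4 + 1)*(p - 6)*(p + 1)*(p + 2)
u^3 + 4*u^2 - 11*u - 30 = (u - 3)*(u + 2)*(u + 5)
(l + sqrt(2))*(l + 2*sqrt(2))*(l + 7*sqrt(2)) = l^3 + 10*sqrt(2)*l^2 + 46*l + 28*sqrt(2)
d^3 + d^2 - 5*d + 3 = (d - 1)^2*(d + 3)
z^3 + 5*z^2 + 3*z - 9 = (z - 1)*(z + 3)^2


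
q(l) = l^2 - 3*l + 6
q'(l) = 2*l - 3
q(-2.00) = 16.00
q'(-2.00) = -7.00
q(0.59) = 4.58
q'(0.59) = -1.82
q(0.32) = 5.14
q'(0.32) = -2.36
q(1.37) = 3.77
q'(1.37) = -0.26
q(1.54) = 3.75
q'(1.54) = 0.08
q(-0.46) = 7.59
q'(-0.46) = -3.92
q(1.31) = 3.79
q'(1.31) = -0.38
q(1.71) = 3.79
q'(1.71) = 0.42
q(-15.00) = 276.00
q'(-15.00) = -33.00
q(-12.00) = 186.00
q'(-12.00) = -27.00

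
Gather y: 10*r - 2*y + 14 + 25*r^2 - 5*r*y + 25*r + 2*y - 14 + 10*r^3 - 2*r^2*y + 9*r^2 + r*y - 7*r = 10*r^3 + 34*r^2 + 28*r + y*(-2*r^2 - 4*r)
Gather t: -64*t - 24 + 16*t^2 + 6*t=16*t^2 - 58*t - 24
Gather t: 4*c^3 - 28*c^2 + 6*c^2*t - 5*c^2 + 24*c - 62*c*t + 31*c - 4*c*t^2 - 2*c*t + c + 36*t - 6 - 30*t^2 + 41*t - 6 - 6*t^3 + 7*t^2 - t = 4*c^3 - 33*c^2 + 56*c - 6*t^3 + t^2*(-4*c - 23) + t*(6*c^2 - 64*c + 76) - 12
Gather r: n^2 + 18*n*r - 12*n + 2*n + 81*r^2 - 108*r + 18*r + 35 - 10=n^2 - 10*n + 81*r^2 + r*(18*n - 90) + 25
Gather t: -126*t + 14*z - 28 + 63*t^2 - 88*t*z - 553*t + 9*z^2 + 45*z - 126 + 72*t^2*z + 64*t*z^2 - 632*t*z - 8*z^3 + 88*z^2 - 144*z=t^2*(72*z + 63) + t*(64*z^2 - 720*z - 679) - 8*z^3 + 97*z^2 - 85*z - 154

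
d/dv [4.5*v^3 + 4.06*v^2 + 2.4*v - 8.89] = 13.5*v^2 + 8.12*v + 2.4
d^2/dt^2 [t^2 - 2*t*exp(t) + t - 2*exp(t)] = -2*t*exp(t) - 6*exp(t) + 2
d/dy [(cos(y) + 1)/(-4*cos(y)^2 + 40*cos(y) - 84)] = (sin(y)^2 - 2*cos(y) + 30)*sin(y)/(4*(cos(y)^2 - 10*cos(y) + 21)^2)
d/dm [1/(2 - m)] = (m - 2)^(-2)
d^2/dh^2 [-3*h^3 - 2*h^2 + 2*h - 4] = -18*h - 4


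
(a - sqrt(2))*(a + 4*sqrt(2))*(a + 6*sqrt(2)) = a^3 + 9*sqrt(2)*a^2 + 28*a - 48*sqrt(2)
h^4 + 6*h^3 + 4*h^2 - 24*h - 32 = (h - 2)*(h + 2)^2*(h + 4)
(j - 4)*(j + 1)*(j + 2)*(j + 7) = j^4 + 6*j^3 - 17*j^2 - 78*j - 56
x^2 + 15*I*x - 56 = (x + 7*I)*(x + 8*I)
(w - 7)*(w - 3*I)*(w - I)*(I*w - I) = I*w^4 + 4*w^3 - 8*I*w^3 - 32*w^2 + 4*I*w^2 + 28*w + 24*I*w - 21*I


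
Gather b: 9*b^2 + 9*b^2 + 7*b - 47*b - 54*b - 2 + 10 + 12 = 18*b^2 - 94*b + 20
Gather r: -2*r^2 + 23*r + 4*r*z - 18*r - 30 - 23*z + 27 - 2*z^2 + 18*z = -2*r^2 + r*(4*z + 5) - 2*z^2 - 5*z - 3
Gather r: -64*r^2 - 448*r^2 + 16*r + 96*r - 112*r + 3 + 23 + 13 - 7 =32 - 512*r^2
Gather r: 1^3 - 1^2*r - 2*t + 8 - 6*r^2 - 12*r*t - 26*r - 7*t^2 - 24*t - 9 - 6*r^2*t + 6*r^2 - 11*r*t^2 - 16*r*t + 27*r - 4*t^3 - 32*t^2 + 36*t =-6*r^2*t + r*(-11*t^2 - 28*t) - 4*t^3 - 39*t^2 + 10*t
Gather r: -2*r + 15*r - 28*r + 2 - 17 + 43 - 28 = -15*r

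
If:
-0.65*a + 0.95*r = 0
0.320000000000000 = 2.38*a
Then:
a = 0.13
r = 0.09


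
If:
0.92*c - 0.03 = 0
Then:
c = 0.03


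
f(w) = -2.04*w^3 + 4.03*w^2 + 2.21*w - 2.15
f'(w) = -6.12*w^2 + 8.06*w + 2.21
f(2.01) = 2.01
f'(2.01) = -6.31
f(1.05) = 2.25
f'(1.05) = 3.93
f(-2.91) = 75.82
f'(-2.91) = -73.07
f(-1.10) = 3.01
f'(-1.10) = -14.06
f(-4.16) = 205.26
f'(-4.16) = -137.23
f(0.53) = -0.15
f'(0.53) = 4.76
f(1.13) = 2.55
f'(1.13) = 3.50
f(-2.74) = 64.01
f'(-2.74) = -65.82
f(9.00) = -1142.99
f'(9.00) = -420.97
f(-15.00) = 7756.45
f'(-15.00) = -1495.69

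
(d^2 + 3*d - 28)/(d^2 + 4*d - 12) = (d^2 + 3*d - 28)/(d^2 + 4*d - 12)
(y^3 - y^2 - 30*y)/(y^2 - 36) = y*(y + 5)/(y + 6)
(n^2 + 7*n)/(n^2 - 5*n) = (n + 7)/(n - 5)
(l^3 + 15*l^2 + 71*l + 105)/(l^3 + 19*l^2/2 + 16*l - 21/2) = 2*(l + 5)/(2*l - 1)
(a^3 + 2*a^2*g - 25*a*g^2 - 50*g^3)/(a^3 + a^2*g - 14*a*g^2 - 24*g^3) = (a^2 - 25*g^2)/(a^2 - a*g - 12*g^2)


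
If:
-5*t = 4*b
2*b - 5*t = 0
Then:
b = 0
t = 0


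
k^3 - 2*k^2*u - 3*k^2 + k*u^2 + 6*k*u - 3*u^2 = (k - 3)*(k - u)^2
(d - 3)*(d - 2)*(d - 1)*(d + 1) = d^4 - 5*d^3 + 5*d^2 + 5*d - 6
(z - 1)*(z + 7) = z^2 + 6*z - 7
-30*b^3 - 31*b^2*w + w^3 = (-6*b + w)*(b + w)*(5*b + w)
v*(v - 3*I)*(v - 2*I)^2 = v^4 - 7*I*v^3 - 16*v^2 + 12*I*v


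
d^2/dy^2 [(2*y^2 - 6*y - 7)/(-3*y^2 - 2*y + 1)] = 2*(66*y^3 + 171*y^2 + 180*y + 59)/(27*y^6 + 54*y^5 + 9*y^4 - 28*y^3 - 3*y^2 + 6*y - 1)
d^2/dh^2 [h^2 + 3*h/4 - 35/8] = 2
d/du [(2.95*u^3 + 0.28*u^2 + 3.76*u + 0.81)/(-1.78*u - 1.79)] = (-10.502*u^3 - 16.3399*u^2 - 1.0024*u - 5.2886)/(3.1684*u^2 + 6.3724*u + 3.2041)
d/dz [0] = 0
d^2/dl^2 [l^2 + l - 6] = 2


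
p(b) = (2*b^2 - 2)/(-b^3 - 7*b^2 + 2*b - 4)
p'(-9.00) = 0.68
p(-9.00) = 1.14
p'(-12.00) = 0.09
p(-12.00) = 0.41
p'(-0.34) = 0.63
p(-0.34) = 0.32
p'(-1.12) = 0.29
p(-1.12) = -0.04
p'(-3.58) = 0.15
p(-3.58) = -0.43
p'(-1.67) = 0.18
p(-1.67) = -0.16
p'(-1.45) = 0.21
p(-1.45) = -0.12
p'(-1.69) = 0.18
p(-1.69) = -0.16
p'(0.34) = -0.64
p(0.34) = 0.42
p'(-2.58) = 0.13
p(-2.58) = -0.29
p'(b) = 4*b/(-b^3 - 7*b^2 + 2*b - 4) + (2*b^2 - 2)*(3*b^2 + 14*b - 2)/(-b^3 - 7*b^2 + 2*b - 4)^2 = 2*(b^4 - b^2 - 22*b + 2)/(b^6 + 14*b^5 + 45*b^4 - 20*b^3 + 60*b^2 - 16*b + 16)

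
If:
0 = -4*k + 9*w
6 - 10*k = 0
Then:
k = 3/5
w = 4/15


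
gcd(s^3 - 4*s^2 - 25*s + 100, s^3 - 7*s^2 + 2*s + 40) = s^2 - 9*s + 20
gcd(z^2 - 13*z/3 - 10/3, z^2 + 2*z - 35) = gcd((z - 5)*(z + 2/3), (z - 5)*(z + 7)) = z - 5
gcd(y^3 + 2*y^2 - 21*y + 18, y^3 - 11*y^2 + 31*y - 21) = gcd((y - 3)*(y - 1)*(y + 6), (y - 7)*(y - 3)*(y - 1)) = y^2 - 4*y + 3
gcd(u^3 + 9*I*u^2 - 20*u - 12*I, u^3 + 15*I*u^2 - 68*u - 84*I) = u^2 + 8*I*u - 12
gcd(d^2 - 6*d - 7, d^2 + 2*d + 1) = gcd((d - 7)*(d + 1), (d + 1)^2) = d + 1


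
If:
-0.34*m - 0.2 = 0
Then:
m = -0.59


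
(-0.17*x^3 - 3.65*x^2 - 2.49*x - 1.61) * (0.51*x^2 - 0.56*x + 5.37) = -0.0867*x^5 - 1.7663*x^4 - 0.1388*x^3 - 19.0272*x^2 - 12.4697*x - 8.6457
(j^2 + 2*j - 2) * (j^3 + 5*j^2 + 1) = j^5 + 7*j^4 + 8*j^3 - 9*j^2 + 2*j - 2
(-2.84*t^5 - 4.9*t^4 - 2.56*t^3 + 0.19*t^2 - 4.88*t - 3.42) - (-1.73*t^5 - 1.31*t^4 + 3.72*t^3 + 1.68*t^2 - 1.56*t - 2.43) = -1.11*t^5 - 3.59*t^4 - 6.28*t^3 - 1.49*t^2 - 3.32*t - 0.99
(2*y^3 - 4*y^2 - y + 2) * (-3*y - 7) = -6*y^4 - 2*y^3 + 31*y^2 + y - 14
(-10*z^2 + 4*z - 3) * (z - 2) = -10*z^3 + 24*z^2 - 11*z + 6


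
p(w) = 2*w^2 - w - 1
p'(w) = 4*w - 1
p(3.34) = 17.97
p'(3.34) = 12.36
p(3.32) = 17.72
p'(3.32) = 12.28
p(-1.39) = 4.25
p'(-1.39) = -6.56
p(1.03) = 0.09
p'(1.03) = 3.12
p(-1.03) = 2.15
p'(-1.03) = -5.12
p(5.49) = 53.79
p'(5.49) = 20.96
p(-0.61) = 0.35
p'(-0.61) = -3.44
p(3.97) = 26.55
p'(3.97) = 14.88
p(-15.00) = 464.00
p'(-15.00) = -61.00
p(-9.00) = 170.00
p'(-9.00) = -37.00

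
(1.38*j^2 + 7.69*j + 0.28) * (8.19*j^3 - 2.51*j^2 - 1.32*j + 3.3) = 11.3022*j^5 + 59.5173*j^4 - 18.8303*j^3 - 6.2996*j^2 + 25.0074*j + 0.924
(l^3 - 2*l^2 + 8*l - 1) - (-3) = l^3 - 2*l^2 + 8*l + 2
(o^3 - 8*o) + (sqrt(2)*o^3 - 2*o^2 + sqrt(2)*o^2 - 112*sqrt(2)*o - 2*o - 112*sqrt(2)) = o^3 + sqrt(2)*o^3 - 2*o^2 + sqrt(2)*o^2 - 112*sqrt(2)*o - 10*o - 112*sqrt(2)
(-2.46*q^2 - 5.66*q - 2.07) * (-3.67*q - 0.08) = 9.0282*q^3 + 20.969*q^2 + 8.0497*q + 0.1656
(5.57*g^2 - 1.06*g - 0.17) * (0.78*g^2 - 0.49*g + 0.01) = 4.3446*g^4 - 3.5561*g^3 + 0.4425*g^2 + 0.0727*g - 0.0017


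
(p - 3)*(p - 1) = p^2 - 4*p + 3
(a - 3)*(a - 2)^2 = a^3 - 7*a^2 + 16*a - 12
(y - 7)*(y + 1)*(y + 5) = y^3 - y^2 - 37*y - 35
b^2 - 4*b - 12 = (b - 6)*(b + 2)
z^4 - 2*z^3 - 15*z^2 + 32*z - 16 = (z - 4)*(z - 1)^2*(z + 4)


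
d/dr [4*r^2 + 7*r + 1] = 8*r + 7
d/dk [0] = 0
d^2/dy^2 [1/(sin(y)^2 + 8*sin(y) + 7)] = 2*(-2*sin(y)^3 - 10*sin(y)^2 - 5*sin(y) + 57)/((sin(y) + 1)^2*(sin(y) + 7)^3)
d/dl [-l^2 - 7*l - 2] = -2*l - 7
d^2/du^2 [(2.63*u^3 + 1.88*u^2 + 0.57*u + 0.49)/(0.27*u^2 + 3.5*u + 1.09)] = (2.22044604925031e-16*u^5 + 3.5527136788005e-15*u^4 + 59.416888*u^3 + 57.095322*u^2 + 20.520012*u + 11.834742)/(0.019683*u^6 + 0.76545*u^5 + 10.160883*u^4 + 49.0553*u^3 + 41.019861*u^2 + 12.47505*u + 1.295029)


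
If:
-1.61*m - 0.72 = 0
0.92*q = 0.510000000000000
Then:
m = -0.45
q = 0.55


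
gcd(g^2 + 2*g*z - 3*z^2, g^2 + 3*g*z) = g + 3*z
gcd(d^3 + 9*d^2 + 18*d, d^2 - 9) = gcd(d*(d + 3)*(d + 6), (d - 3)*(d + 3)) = d + 3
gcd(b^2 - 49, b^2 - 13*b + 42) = b - 7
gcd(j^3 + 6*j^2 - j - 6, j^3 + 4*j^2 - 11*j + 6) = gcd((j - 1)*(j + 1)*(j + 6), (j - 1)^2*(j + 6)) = j^2 + 5*j - 6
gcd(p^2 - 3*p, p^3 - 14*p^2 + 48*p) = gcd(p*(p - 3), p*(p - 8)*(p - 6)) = p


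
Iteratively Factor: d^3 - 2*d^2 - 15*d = (d)*(d^2 - 2*d - 15) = d*(d + 3)*(d - 5)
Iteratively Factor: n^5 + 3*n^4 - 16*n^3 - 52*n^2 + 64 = (n - 4)*(n^4 + 7*n^3 + 12*n^2 - 4*n - 16) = (n - 4)*(n + 2)*(n^3 + 5*n^2 + 2*n - 8) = (n - 4)*(n + 2)^2*(n^2 + 3*n - 4) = (n - 4)*(n - 1)*(n + 2)^2*(n + 4)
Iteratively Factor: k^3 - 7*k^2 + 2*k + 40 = (k - 5)*(k^2 - 2*k - 8) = (k - 5)*(k - 4)*(k + 2)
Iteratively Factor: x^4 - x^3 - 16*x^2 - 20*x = (x + 2)*(x^3 - 3*x^2 - 10*x) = x*(x + 2)*(x^2 - 3*x - 10) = x*(x - 5)*(x + 2)*(x + 2)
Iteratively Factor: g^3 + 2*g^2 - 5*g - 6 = (g + 3)*(g^2 - g - 2) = (g - 2)*(g + 3)*(g + 1)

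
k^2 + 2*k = k*(k + 2)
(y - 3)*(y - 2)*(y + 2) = y^3 - 3*y^2 - 4*y + 12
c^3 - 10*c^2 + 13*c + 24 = (c - 8)*(c - 3)*(c + 1)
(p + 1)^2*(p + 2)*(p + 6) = p^4 + 10*p^3 + 29*p^2 + 32*p + 12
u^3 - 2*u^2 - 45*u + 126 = (u - 6)*(u - 3)*(u + 7)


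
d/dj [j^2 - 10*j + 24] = 2*j - 10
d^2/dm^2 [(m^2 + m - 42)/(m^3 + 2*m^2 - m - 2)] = 2*(m^6 + 3*m^5 - 243*m^4 - 651*m^3 - 354*m^2 + 12*m - 208)/(m^9 + 6*m^8 + 9*m^7 - 10*m^6 - 33*m^5 - 6*m^4 + 35*m^3 + 18*m^2 - 12*m - 8)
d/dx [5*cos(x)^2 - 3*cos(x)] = (3 - 10*cos(x))*sin(x)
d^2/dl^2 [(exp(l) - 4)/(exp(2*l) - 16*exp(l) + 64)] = (exp(l) + 16)*exp(2*l)/(exp(4*l) - 32*exp(3*l) + 384*exp(2*l) - 2048*exp(l) + 4096)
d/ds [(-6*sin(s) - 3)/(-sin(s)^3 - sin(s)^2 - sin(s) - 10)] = 3*(-4*sin(s)^3 - 5*sin(s)^2 - 2*sin(s) + 19)*cos(s)/(sin(s)^3 + sin(s)^2 + sin(s) + 10)^2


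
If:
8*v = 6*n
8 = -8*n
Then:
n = -1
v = -3/4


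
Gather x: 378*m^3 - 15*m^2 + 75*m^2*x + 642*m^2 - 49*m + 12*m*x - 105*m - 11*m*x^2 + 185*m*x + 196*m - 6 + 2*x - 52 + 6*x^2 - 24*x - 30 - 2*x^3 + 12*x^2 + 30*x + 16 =378*m^3 + 627*m^2 + 42*m - 2*x^3 + x^2*(18 - 11*m) + x*(75*m^2 + 197*m + 8) - 72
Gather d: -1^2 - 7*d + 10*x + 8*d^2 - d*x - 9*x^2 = 8*d^2 + d*(-x - 7) - 9*x^2 + 10*x - 1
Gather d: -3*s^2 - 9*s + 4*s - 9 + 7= -3*s^2 - 5*s - 2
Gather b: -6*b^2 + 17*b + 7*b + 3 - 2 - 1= -6*b^2 + 24*b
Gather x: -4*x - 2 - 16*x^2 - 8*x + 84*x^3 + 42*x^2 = 84*x^3 + 26*x^2 - 12*x - 2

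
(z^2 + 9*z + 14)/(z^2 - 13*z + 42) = (z^2 + 9*z + 14)/(z^2 - 13*z + 42)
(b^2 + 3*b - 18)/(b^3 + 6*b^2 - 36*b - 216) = (b - 3)/(b^2 - 36)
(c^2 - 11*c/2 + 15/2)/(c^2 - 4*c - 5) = (-2*c^2 + 11*c - 15)/(2*(-c^2 + 4*c + 5))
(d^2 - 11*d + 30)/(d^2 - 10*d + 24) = (d - 5)/(d - 4)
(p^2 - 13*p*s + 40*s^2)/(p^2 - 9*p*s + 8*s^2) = (p - 5*s)/(p - s)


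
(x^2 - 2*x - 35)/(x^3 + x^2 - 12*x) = (x^2 - 2*x - 35)/(x*(x^2 + x - 12))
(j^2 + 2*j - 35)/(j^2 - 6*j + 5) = (j + 7)/(j - 1)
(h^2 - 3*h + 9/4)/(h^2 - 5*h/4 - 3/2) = (-4*h^2 + 12*h - 9)/(-4*h^2 + 5*h + 6)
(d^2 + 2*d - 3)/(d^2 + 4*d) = (d^2 + 2*d - 3)/(d*(d + 4))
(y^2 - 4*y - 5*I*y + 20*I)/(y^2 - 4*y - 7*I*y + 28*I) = (y - 5*I)/(y - 7*I)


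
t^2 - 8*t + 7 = (t - 7)*(t - 1)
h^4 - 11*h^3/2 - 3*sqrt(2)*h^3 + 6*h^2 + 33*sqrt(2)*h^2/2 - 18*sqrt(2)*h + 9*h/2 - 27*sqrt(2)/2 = (h - 3)^2*(h + 1/2)*(h - 3*sqrt(2))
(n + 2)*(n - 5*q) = n^2 - 5*n*q + 2*n - 10*q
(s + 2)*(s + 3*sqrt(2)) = s^2 + 2*s + 3*sqrt(2)*s + 6*sqrt(2)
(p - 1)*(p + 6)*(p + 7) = p^3 + 12*p^2 + 29*p - 42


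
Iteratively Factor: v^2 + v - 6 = (v + 3)*(v - 2)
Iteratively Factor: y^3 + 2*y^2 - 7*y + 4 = (y - 1)*(y^2 + 3*y - 4) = (y - 1)^2*(y + 4)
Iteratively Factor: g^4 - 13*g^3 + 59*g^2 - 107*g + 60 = (g - 4)*(g^3 - 9*g^2 + 23*g - 15) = (g - 4)*(g - 1)*(g^2 - 8*g + 15) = (g - 5)*(g - 4)*(g - 1)*(g - 3)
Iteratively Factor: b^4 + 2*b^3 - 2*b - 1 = (b + 1)*(b^3 + b^2 - b - 1) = (b - 1)*(b + 1)*(b^2 + 2*b + 1) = (b - 1)*(b + 1)^2*(b + 1)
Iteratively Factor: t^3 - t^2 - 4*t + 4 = (t - 1)*(t^2 - 4) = (t - 2)*(t - 1)*(t + 2)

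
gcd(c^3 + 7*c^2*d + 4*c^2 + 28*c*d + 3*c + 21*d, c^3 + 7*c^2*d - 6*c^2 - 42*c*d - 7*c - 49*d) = c^2 + 7*c*d + c + 7*d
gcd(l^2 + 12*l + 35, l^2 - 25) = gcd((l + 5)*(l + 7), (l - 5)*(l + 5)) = l + 5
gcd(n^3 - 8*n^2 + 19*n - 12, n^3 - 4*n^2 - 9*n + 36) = n^2 - 7*n + 12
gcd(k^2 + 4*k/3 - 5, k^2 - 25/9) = k - 5/3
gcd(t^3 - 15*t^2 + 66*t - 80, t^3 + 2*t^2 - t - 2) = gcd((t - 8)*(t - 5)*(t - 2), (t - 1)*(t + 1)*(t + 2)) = 1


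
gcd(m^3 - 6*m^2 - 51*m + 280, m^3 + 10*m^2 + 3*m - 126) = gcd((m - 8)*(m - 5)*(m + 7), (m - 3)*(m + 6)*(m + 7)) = m + 7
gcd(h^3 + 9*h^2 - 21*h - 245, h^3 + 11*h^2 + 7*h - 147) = h^2 + 14*h + 49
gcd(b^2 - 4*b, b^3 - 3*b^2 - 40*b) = b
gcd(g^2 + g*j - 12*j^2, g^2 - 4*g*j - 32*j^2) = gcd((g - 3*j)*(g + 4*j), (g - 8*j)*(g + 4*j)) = g + 4*j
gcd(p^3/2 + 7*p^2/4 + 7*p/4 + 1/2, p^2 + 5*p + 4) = p + 1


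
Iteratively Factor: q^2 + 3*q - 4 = (q - 1)*(q + 4)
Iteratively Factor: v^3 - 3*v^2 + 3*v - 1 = (v - 1)*(v^2 - 2*v + 1) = (v - 1)^2*(v - 1)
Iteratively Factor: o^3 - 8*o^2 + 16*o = (o - 4)*(o^2 - 4*o) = (o - 4)^2*(o)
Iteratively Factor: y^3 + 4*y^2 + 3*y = (y + 1)*(y^2 + 3*y) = (y + 1)*(y + 3)*(y)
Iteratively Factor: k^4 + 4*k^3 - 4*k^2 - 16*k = (k - 2)*(k^3 + 6*k^2 + 8*k) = (k - 2)*(k + 2)*(k^2 + 4*k) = k*(k - 2)*(k + 2)*(k + 4)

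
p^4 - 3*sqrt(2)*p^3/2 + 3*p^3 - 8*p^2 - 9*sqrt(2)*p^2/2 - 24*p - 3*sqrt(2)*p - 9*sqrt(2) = (p + 3)*(p - 3*sqrt(2))*(p + sqrt(2)/2)*(p + sqrt(2))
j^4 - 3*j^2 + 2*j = j*(j - 1)^2*(j + 2)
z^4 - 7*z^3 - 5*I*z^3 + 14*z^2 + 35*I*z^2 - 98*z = z*(z - 7)*(z - 7*I)*(z + 2*I)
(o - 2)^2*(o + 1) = o^3 - 3*o^2 + 4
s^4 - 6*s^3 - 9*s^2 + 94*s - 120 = (s - 5)*(s - 3)*(s - 2)*(s + 4)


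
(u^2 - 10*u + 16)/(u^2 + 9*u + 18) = (u^2 - 10*u + 16)/(u^2 + 9*u + 18)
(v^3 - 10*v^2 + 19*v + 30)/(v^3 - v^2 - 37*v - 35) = (v^2 - 11*v + 30)/(v^2 - 2*v - 35)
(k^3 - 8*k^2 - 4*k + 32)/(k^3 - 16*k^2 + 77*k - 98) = (k^2 - 6*k - 16)/(k^2 - 14*k + 49)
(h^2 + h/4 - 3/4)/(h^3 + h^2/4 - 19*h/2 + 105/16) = 4*(h + 1)/(4*h^2 + 4*h - 35)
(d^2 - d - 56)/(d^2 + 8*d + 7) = (d - 8)/(d + 1)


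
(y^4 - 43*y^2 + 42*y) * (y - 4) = y^5 - 4*y^4 - 43*y^3 + 214*y^2 - 168*y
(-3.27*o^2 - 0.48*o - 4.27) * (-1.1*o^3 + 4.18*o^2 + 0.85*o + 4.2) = 3.597*o^5 - 13.1406*o^4 - 0.0888999999999998*o^3 - 31.9906*o^2 - 5.6455*o - 17.934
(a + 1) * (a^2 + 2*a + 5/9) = a^3 + 3*a^2 + 23*a/9 + 5/9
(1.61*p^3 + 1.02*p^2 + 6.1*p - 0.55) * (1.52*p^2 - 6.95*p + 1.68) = 2.4472*p^5 - 9.6391*p^4 + 4.8878*p^3 - 41.5174*p^2 + 14.0705*p - 0.924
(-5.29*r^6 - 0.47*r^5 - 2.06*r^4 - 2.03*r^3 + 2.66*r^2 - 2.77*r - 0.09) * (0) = 0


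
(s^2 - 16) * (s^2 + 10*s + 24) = s^4 + 10*s^3 + 8*s^2 - 160*s - 384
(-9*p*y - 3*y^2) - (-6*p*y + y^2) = -3*p*y - 4*y^2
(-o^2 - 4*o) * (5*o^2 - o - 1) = -5*o^4 - 19*o^3 + 5*o^2 + 4*o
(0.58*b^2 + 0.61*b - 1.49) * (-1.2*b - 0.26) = -0.696*b^3 - 0.8828*b^2 + 1.6294*b + 0.3874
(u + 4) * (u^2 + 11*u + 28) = u^3 + 15*u^2 + 72*u + 112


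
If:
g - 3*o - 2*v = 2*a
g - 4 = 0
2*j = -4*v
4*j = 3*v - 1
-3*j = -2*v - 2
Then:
No Solution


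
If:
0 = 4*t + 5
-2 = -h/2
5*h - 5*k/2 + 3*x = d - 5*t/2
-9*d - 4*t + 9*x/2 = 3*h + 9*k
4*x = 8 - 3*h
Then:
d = -1229/108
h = 4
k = 1091/108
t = -5/4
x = -1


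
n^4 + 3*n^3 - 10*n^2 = n^2*(n - 2)*(n + 5)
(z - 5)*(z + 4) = z^2 - z - 20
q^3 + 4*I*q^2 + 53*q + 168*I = (q - 7*I)*(q + 3*I)*(q + 8*I)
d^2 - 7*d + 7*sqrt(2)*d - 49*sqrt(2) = (d - 7)*(d + 7*sqrt(2))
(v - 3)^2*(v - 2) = v^3 - 8*v^2 + 21*v - 18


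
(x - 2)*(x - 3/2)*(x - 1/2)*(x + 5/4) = x^4 - 11*x^3/4 - x^2/4 + 71*x/16 - 15/8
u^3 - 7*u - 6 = (u - 3)*(u + 1)*(u + 2)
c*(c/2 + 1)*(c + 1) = c^3/2 + 3*c^2/2 + c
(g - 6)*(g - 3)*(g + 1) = g^3 - 8*g^2 + 9*g + 18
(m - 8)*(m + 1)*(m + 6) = m^3 - m^2 - 50*m - 48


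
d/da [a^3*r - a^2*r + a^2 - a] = 3*a^2*r - 2*a*r + 2*a - 1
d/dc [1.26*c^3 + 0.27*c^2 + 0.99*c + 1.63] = 3.78*c^2 + 0.54*c + 0.99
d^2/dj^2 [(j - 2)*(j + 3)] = 2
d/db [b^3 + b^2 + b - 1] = 3*b^2 + 2*b + 1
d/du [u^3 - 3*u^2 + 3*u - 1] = 3*u^2 - 6*u + 3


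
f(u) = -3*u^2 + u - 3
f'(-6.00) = 37.00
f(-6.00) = -117.00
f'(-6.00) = 37.00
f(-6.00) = -117.00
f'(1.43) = -7.58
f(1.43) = -7.70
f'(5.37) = -31.22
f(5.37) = -84.14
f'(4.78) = -27.68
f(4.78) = -66.77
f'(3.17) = -18.02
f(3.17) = -29.98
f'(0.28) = -0.68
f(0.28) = -2.96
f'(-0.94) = 6.64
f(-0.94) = -6.59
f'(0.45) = -1.70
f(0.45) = -3.16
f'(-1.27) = 8.62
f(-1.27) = -9.11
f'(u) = 1 - 6*u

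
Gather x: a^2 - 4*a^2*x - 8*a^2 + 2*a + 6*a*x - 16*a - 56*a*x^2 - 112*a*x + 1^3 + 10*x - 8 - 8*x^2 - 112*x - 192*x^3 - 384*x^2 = -7*a^2 - 14*a - 192*x^3 + x^2*(-56*a - 392) + x*(-4*a^2 - 106*a - 102) - 7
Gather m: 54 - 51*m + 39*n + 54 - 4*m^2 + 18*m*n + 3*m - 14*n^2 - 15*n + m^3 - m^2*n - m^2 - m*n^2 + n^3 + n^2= m^3 + m^2*(-n - 5) + m*(-n^2 + 18*n - 48) + n^3 - 13*n^2 + 24*n + 108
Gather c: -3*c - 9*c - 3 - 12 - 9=-12*c - 24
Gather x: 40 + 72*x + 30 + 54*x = 126*x + 70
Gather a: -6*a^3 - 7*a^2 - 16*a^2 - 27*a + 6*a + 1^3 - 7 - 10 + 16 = -6*a^3 - 23*a^2 - 21*a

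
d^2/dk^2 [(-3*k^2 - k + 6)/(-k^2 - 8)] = 2*(k^3 - 90*k^2 - 24*k + 240)/(k^6 + 24*k^4 + 192*k^2 + 512)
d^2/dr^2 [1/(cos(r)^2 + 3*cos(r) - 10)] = (-4*sin(r)^4 + 51*sin(r)^2 - 75*cos(r)/4 - 9*cos(3*r)/4 - 9)/((cos(r) - 2)^3*(cos(r) + 5)^3)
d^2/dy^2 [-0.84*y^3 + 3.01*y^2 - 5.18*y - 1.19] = 6.02 - 5.04*y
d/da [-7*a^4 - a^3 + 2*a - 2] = -28*a^3 - 3*a^2 + 2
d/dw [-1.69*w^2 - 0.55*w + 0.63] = -3.38*w - 0.55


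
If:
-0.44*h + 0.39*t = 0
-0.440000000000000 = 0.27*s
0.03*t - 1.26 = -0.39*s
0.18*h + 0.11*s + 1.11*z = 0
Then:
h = 56.01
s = -1.63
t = 63.19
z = -8.92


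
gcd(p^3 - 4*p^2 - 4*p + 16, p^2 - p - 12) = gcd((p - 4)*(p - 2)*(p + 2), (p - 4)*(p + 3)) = p - 4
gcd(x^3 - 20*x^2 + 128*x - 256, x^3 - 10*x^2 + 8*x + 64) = x^2 - 12*x + 32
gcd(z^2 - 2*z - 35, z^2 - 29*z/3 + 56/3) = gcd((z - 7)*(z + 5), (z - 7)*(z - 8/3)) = z - 7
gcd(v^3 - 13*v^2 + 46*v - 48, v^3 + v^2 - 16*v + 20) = v - 2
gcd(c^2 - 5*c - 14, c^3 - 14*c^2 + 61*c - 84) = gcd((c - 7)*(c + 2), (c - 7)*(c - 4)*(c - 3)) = c - 7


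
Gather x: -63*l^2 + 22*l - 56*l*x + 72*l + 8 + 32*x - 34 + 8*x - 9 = -63*l^2 + 94*l + x*(40 - 56*l) - 35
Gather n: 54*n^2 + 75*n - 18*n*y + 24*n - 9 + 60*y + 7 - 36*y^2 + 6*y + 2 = 54*n^2 + n*(99 - 18*y) - 36*y^2 + 66*y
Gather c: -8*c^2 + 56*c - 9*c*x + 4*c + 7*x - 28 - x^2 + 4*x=-8*c^2 + c*(60 - 9*x) - x^2 + 11*x - 28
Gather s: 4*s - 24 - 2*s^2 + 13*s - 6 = -2*s^2 + 17*s - 30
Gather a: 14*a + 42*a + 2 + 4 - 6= 56*a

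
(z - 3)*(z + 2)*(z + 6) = z^3 + 5*z^2 - 12*z - 36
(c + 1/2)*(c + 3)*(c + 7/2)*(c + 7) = c^4 + 14*c^3 + 251*c^2/4 + 203*c/2 + 147/4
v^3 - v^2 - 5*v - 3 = (v - 3)*(v + 1)^2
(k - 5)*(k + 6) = k^2 + k - 30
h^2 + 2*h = h*(h + 2)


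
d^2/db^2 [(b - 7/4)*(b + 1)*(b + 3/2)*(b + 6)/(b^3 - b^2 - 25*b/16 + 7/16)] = 1400/(64*b^3 - 48*b^2 + 12*b - 1)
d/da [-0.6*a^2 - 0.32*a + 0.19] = -1.2*a - 0.32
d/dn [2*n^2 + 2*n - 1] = 4*n + 2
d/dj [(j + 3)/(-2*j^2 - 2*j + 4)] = (-j^2 - j + (j + 3)*(2*j + 1) + 2)/(2*(j^2 + j - 2)^2)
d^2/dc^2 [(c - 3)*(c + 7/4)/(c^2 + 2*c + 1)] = (-13*c - 49)/(2*(c^4 + 4*c^3 + 6*c^2 + 4*c + 1))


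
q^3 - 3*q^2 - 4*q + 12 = (q - 3)*(q - 2)*(q + 2)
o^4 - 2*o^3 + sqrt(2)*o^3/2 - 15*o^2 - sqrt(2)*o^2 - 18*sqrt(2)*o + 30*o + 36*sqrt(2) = (o - 2)*(o - 3*sqrt(2))*(o + 3*sqrt(2)/2)*(o + 2*sqrt(2))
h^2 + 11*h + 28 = (h + 4)*(h + 7)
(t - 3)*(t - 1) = t^2 - 4*t + 3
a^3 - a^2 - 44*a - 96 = (a - 8)*(a + 3)*(a + 4)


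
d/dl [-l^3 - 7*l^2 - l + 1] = -3*l^2 - 14*l - 1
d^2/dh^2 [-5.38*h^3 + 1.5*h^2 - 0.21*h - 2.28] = 3.0 - 32.28*h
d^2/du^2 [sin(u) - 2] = -sin(u)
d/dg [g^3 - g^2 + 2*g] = 3*g^2 - 2*g + 2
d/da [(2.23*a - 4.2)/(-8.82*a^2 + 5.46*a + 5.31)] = (19.6686*a^2 - 74.088*a + 34.7733)/(77.7924*a^4 - 96.3144*a^3 - 63.8568*a^2 + 57.9852*a + 28.1961)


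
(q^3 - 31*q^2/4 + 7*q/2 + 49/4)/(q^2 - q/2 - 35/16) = 4*(q^2 - 6*q - 7)/(4*q + 5)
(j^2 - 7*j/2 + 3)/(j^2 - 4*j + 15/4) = 2*(j - 2)/(2*j - 5)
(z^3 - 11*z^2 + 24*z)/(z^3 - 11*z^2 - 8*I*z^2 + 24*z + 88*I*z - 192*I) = z/(z - 8*I)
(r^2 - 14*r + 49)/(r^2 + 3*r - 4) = (r^2 - 14*r + 49)/(r^2 + 3*r - 4)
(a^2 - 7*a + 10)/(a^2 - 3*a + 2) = (a - 5)/(a - 1)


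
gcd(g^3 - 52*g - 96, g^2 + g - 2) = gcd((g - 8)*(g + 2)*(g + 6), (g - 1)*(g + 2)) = g + 2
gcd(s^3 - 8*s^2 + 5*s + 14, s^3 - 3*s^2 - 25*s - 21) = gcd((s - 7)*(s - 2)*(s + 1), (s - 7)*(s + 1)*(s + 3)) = s^2 - 6*s - 7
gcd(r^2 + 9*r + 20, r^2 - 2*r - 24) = r + 4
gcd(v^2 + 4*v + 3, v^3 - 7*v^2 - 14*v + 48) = v + 3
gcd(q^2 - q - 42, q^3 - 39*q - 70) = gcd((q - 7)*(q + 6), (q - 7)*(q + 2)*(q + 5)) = q - 7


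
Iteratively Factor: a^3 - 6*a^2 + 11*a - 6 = (a - 1)*(a^2 - 5*a + 6) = (a - 3)*(a - 1)*(a - 2)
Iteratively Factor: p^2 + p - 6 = (p - 2)*(p + 3)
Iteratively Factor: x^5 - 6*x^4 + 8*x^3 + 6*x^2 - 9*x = (x - 3)*(x^4 - 3*x^3 - x^2 + 3*x) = (x - 3)^2*(x^3 - x) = (x - 3)^2*(x - 1)*(x^2 + x) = x*(x - 3)^2*(x - 1)*(x + 1)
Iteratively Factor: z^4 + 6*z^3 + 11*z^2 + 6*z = (z + 1)*(z^3 + 5*z^2 + 6*z) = z*(z + 1)*(z^2 + 5*z + 6) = z*(z + 1)*(z + 3)*(z + 2)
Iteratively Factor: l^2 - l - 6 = (l + 2)*(l - 3)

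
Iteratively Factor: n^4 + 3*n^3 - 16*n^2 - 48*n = (n - 4)*(n^3 + 7*n^2 + 12*n) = (n - 4)*(n + 4)*(n^2 + 3*n) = (n - 4)*(n + 3)*(n + 4)*(n)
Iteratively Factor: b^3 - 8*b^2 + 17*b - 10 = (b - 1)*(b^2 - 7*b + 10) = (b - 2)*(b - 1)*(b - 5)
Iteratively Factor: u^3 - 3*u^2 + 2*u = (u)*(u^2 - 3*u + 2) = u*(u - 2)*(u - 1)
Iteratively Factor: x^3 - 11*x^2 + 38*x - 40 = (x - 4)*(x^2 - 7*x + 10) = (x - 4)*(x - 2)*(x - 5)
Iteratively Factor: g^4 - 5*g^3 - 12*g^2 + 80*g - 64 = (g - 1)*(g^3 - 4*g^2 - 16*g + 64) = (g - 4)*(g - 1)*(g^2 - 16) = (g - 4)^2*(g - 1)*(g + 4)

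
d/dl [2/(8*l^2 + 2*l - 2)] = (-8*l - 1)/(4*l^2 + l - 1)^2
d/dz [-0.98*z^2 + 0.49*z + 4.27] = 0.49 - 1.96*z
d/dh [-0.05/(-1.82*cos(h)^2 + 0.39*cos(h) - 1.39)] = (0.182*cos(h) - 0.0195)*sin(h)/(1.82*cos(h)^2 - 0.39*cos(h) + 1.39)^2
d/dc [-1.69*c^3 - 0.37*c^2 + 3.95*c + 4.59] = -5.07*c^2 - 0.74*c + 3.95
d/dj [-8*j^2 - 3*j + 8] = -16*j - 3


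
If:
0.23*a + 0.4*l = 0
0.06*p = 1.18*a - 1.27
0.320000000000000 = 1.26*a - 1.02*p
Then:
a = 1.13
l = -0.65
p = 1.08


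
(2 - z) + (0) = 2 - z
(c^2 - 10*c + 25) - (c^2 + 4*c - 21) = 46 - 14*c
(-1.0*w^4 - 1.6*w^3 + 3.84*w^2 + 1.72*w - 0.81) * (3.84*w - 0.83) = -3.84*w^5 - 5.314*w^4 + 16.0736*w^3 + 3.4176*w^2 - 4.538*w + 0.6723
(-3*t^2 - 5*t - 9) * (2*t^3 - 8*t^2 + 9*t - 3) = -6*t^5 + 14*t^4 - 5*t^3 + 36*t^2 - 66*t + 27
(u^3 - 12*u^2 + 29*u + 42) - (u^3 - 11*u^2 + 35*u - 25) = -u^2 - 6*u + 67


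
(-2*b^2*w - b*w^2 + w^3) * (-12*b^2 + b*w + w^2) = 24*b^4*w + 10*b^3*w^2 - 15*b^2*w^3 + w^5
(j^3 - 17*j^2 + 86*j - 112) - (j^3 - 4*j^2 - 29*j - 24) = -13*j^2 + 115*j - 88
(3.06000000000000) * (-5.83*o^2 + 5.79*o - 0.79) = -17.8398*o^2 + 17.7174*o - 2.4174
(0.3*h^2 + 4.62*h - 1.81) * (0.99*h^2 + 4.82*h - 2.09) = 0.297*h^4 + 6.0198*h^3 + 19.8495*h^2 - 18.38*h + 3.7829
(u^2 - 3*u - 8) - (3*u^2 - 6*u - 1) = -2*u^2 + 3*u - 7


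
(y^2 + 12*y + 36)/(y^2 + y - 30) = (y + 6)/(y - 5)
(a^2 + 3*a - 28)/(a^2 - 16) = (a + 7)/(a + 4)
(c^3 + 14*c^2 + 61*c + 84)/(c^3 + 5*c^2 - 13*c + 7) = (c^2 + 7*c + 12)/(c^2 - 2*c + 1)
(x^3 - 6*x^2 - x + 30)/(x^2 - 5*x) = x - 1 - 6/x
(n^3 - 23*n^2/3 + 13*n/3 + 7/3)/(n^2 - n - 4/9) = 3*(n^2 - 8*n + 7)/(3*n - 4)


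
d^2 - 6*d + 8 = (d - 4)*(d - 2)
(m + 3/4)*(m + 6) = m^2 + 27*m/4 + 9/2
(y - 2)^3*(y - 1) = y^4 - 7*y^3 + 18*y^2 - 20*y + 8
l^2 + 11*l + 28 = (l + 4)*(l + 7)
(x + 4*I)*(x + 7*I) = x^2 + 11*I*x - 28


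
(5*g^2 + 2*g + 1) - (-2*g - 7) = 5*g^2 + 4*g + 8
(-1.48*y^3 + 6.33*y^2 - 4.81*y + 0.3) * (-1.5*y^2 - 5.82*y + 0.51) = 2.22*y^5 - 0.881400000000001*y^4 - 30.3804*y^3 + 30.7725*y^2 - 4.1991*y + 0.153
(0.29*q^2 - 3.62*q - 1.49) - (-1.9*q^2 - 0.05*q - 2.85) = 2.19*q^2 - 3.57*q + 1.36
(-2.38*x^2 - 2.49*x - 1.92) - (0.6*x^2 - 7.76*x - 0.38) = -2.98*x^2 + 5.27*x - 1.54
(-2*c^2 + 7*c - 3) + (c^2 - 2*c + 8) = -c^2 + 5*c + 5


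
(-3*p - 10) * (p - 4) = -3*p^2 + 2*p + 40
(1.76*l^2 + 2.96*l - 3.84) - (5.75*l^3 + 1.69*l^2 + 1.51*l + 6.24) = -5.75*l^3 + 0.0700000000000001*l^2 + 1.45*l - 10.08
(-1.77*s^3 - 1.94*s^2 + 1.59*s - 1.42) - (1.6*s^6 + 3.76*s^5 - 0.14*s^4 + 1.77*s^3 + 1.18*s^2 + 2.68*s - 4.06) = -1.6*s^6 - 3.76*s^5 + 0.14*s^4 - 3.54*s^3 - 3.12*s^2 - 1.09*s + 2.64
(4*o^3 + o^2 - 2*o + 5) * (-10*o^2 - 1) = -40*o^5 - 10*o^4 + 16*o^3 - 51*o^2 + 2*o - 5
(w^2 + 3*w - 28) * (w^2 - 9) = w^4 + 3*w^3 - 37*w^2 - 27*w + 252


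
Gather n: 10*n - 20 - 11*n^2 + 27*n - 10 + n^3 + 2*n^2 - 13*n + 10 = n^3 - 9*n^2 + 24*n - 20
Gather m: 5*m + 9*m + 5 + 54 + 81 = 14*m + 140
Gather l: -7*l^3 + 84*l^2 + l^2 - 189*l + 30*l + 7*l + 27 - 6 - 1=-7*l^3 + 85*l^2 - 152*l + 20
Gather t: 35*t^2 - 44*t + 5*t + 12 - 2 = 35*t^2 - 39*t + 10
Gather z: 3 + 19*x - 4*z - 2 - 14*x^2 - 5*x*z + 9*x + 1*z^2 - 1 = -14*x^2 + 28*x + z^2 + z*(-5*x - 4)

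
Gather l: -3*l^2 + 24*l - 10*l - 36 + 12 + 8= -3*l^2 + 14*l - 16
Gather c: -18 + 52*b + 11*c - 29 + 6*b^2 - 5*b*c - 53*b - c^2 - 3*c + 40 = 6*b^2 - b - c^2 + c*(8 - 5*b) - 7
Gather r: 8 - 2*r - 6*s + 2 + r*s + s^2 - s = r*(s - 2) + s^2 - 7*s + 10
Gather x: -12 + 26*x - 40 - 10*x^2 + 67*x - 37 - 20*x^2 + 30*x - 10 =-30*x^2 + 123*x - 99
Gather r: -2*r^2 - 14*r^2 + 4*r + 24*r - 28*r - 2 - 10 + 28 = 16 - 16*r^2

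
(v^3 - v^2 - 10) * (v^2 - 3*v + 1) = v^5 - 4*v^4 + 4*v^3 - 11*v^2 + 30*v - 10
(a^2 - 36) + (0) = a^2 - 36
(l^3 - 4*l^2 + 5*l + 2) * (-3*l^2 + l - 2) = -3*l^5 + 13*l^4 - 21*l^3 + 7*l^2 - 8*l - 4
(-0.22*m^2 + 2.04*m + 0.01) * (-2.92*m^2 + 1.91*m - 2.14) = 0.6424*m^4 - 6.377*m^3 + 4.338*m^2 - 4.3465*m - 0.0214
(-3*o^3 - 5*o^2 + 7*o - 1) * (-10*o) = 30*o^4 + 50*o^3 - 70*o^2 + 10*o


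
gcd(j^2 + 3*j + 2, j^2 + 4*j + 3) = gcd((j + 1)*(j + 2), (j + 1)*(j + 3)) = j + 1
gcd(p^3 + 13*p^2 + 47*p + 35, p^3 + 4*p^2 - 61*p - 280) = p^2 + 12*p + 35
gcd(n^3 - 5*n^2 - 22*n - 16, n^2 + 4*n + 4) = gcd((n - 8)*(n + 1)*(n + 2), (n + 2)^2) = n + 2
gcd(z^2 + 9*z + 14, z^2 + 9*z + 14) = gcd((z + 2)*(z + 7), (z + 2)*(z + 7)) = z^2 + 9*z + 14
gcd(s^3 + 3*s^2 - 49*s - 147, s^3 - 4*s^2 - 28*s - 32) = 1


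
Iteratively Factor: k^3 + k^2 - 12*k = (k)*(k^2 + k - 12) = k*(k - 3)*(k + 4)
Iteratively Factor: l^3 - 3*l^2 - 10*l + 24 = (l - 4)*(l^2 + l - 6) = (l - 4)*(l - 2)*(l + 3)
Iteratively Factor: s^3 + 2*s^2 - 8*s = (s - 2)*(s^2 + 4*s) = s*(s - 2)*(s + 4)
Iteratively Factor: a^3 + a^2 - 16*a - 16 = (a + 4)*(a^2 - 3*a - 4) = (a - 4)*(a + 4)*(a + 1)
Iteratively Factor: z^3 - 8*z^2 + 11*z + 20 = (z - 5)*(z^2 - 3*z - 4) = (z - 5)*(z + 1)*(z - 4)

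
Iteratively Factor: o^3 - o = (o)*(o^2 - 1) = o*(o - 1)*(o + 1)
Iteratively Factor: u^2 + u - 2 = (u + 2)*(u - 1)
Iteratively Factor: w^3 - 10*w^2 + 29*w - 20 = (w - 4)*(w^2 - 6*w + 5) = (w - 4)*(w - 1)*(w - 5)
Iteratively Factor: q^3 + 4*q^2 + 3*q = (q)*(q^2 + 4*q + 3) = q*(q + 3)*(q + 1)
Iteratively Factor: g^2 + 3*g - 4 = (g + 4)*(g - 1)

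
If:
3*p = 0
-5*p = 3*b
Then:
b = 0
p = 0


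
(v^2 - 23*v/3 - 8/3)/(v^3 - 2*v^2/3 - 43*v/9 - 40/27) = 9*(v - 8)/(9*v^2 - 9*v - 40)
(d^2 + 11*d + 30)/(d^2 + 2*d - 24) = (d + 5)/(d - 4)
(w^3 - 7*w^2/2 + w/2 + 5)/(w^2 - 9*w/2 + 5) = w + 1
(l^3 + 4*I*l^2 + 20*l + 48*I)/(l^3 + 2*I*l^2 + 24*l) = (l + 2*I)/l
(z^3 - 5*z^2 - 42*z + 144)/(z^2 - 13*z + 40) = (z^2 + 3*z - 18)/(z - 5)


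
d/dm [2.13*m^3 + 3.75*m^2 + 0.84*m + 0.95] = 6.39*m^2 + 7.5*m + 0.84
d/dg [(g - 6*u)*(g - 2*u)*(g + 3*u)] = 3*g^2 - 10*g*u - 12*u^2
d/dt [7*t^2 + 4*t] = 14*t + 4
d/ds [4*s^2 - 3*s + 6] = 8*s - 3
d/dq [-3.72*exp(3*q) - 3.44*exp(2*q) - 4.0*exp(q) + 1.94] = (-11.16*exp(2*q) - 6.88*exp(q) - 4.0)*exp(q)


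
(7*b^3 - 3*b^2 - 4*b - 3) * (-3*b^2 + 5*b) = -21*b^5 + 44*b^4 - 3*b^3 - 11*b^2 - 15*b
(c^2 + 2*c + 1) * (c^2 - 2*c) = c^4 - 3*c^2 - 2*c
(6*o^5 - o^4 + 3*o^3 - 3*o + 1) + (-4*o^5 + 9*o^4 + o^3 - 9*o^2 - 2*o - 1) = 2*o^5 + 8*o^4 + 4*o^3 - 9*o^2 - 5*o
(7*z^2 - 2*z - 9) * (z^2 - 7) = 7*z^4 - 2*z^3 - 58*z^2 + 14*z + 63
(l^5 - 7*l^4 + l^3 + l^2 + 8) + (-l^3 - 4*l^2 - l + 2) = l^5 - 7*l^4 - 3*l^2 - l + 10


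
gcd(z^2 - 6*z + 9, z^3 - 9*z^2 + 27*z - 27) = z^2 - 6*z + 9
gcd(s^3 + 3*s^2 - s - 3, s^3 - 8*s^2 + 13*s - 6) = s - 1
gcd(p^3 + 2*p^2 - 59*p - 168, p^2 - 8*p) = p - 8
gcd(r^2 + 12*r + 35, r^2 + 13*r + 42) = r + 7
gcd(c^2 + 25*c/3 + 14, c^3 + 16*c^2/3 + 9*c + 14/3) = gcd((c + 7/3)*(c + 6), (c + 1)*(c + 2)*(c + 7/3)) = c + 7/3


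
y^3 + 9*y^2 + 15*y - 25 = (y - 1)*(y + 5)^2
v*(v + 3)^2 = v^3 + 6*v^2 + 9*v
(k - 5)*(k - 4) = k^2 - 9*k + 20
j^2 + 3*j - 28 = (j - 4)*(j + 7)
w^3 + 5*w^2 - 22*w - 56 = (w - 4)*(w + 2)*(w + 7)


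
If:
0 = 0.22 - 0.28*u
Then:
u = 0.79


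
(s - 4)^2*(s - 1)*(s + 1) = s^4 - 8*s^3 + 15*s^2 + 8*s - 16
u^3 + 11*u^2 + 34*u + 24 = (u + 1)*(u + 4)*(u + 6)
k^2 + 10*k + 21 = (k + 3)*(k + 7)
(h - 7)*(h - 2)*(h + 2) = h^3 - 7*h^2 - 4*h + 28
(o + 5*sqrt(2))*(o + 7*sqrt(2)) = o^2 + 12*sqrt(2)*o + 70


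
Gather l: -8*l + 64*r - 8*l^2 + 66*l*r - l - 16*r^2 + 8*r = -8*l^2 + l*(66*r - 9) - 16*r^2 + 72*r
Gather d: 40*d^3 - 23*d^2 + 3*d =40*d^3 - 23*d^2 + 3*d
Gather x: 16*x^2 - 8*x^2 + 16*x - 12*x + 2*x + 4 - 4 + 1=8*x^2 + 6*x + 1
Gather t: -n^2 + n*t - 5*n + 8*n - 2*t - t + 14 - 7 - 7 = -n^2 + 3*n + t*(n - 3)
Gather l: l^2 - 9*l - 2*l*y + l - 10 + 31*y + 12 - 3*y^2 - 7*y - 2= l^2 + l*(-2*y - 8) - 3*y^2 + 24*y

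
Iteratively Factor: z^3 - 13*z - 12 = (z - 4)*(z^2 + 4*z + 3) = (z - 4)*(z + 1)*(z + 3)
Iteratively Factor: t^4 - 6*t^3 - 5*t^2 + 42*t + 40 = (t + 1)*(t^3 - 7*t^2 + 2*t + 40) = (t - 5)*(t + 1)*(t^2 - 2*t - 8) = (t - 5)*(t - 4)*(t + 1)*(t + 2)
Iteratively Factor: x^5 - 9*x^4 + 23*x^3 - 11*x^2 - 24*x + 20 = (x - 2)*(x^4 - 7*x^3 + 9*x^2 + 7*x - 10) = (x - 2)*(x - 1)*(x^3 - 6*x^2 + 3*x + 10) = (x - 2)^2*(x - 1)*(x^2 - 4*x - 5) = (x - 2)^2*(x - 1)*(x + 1)*(x - 5)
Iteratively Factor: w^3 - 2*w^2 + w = (w - 1)*(w^2 - w) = w*(w - 1)*(w - 1)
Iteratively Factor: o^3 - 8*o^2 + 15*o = (o)*(o^2 - 8*o + 15) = o*(o - 3)*(o - 5)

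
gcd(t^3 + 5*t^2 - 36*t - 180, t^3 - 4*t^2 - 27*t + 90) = t^2 - t - 30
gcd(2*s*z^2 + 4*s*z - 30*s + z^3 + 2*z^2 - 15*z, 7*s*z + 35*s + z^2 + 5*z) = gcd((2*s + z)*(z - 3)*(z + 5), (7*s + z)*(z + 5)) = z + 5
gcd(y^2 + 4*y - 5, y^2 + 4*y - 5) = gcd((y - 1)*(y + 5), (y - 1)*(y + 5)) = y^2 + 4*y - 5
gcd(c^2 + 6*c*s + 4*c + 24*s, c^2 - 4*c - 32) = c + 4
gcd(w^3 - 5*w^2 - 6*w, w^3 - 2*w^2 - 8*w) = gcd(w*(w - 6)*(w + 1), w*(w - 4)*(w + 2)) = w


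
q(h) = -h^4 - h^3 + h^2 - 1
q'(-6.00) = 744.00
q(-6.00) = -1045.00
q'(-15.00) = 12795.00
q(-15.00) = -47026.00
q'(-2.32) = 29.16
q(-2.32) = -12.10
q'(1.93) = -36.07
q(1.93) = -18.34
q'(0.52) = -0.33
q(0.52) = -0.94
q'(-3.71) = 155.55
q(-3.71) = -125.62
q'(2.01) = -40.58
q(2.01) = -21.40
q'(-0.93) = -1.24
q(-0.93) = -0.08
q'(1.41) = -14.36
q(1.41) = -5.77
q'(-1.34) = 1.56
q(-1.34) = -0.02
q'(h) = -4*h^3 - 3*h^2 + 2*h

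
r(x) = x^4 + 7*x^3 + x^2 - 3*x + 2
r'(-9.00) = -1236.00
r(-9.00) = 1568.00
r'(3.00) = 300.00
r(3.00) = 272.00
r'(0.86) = 16.80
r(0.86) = 5.16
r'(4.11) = 637.66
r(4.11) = 777.89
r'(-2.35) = 56.36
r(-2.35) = -45.77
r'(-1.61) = 31.52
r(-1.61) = -13.07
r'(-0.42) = -0.43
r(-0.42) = 2.95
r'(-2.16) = 50.35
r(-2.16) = -35.63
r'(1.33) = 46.22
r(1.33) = 19.38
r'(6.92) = 2341.95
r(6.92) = 4641.85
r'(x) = 4*x^3 + 21*x^2 + 2*x - 3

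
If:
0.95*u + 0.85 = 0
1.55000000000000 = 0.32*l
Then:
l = 4.84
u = -0.89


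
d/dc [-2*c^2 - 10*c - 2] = -4*c - 10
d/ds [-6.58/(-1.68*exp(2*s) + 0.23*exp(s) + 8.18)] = (1.5134 - 22.1088*exp(s))*exp(s)/(-1.68*exp(2*s) + 0.23*exp(s) + 8.18)^2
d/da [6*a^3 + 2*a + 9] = 18*a^2 + 2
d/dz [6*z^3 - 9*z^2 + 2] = 18*z*(z - 1)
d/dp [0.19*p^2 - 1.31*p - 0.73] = 0.38*p - 1.31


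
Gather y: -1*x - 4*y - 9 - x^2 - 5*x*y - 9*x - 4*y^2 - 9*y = -x^2 - 10*x - 4*y^2 + y*(-5*x - 13) - 9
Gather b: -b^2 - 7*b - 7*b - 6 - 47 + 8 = -b^2 - 14*b - 45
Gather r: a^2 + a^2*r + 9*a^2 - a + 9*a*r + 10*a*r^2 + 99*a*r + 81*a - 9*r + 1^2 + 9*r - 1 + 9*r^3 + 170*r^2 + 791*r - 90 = 10*a^2 + 80*a + 9*r^3 + r^2*(10*a + 170) + r*(a^2 + 108*a + 791) - 90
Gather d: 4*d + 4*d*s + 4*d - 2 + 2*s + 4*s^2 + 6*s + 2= d*(4*s + 8) + 4*s^2 + 8*s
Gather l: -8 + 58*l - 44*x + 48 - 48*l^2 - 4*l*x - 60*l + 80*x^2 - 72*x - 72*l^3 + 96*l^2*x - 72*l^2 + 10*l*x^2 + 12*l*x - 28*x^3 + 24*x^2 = -72*l^3 + l^2*(96*x - 120) + l*(10*x^2 + 8*x - 2) - 28*x^3 + 104*x^2 - 116*x + 40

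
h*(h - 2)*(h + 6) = h^3 + 4*h^2 - 12*h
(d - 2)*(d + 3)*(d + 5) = d^3 + 6*d^2 - d - 30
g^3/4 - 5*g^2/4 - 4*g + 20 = (g/4 + 1)*(g - 5)*(g - 4)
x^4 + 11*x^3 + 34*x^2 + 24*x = x*(x + 1)*(x + 4)*(x + 6)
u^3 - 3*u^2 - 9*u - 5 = (u - 5)*(u + 1)^2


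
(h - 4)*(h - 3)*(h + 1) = h^3 - 6*h^2 + 5*h + 12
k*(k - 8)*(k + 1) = k^3 - 7*k^2 - 8*k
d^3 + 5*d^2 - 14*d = d*(d - 2)*(d + 7)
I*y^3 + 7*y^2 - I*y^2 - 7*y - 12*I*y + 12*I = (y - 4*I)*(y - 3*I)*(I*y - I)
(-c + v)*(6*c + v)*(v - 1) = -6*c^2*v + 6*c^2 + 5*c*v^2 - 5*c*v + v^3 - v^2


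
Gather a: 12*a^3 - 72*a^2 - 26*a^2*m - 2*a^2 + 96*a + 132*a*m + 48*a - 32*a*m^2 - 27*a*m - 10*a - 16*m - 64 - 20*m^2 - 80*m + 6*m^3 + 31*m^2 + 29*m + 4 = 12*a^3 + a^2*(-26*m - 74) + a*(-32*m^2 + 105*m + 134) + 6*m^3 + 11*m^2 - 67*m - 60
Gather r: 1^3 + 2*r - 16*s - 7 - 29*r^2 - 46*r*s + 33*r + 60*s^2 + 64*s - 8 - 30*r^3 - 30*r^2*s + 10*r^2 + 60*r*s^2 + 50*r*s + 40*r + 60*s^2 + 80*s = -30*r^3 + r^2*(-30*s - 19) + r*(60*s^2 + 4*s + 75) + 120*s^2 + 128*s - 14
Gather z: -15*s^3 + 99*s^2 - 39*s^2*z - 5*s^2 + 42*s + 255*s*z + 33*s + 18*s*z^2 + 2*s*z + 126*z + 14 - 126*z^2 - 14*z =-15*s^3 + 94*s^2 + 75*s + z^2*(18*s - 126) + z*(-39*s^2 + 257*s + 112) + 14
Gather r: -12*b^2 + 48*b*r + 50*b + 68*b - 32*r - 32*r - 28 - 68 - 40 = -12*b^2 + 118*b + r*(48*b - 64) - 136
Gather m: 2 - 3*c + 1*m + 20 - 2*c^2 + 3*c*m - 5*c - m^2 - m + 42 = -2*c^2 + 3*c*m - 8*c - m^2 + 64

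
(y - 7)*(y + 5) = y^2 - 2*y - 35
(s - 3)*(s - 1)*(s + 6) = s^3 + 2*s^2 - 21*s + 18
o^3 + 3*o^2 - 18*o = o*(o - 3)*(o + 6)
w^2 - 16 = (w - 4)*(w + 4)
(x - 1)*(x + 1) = x^2 - 1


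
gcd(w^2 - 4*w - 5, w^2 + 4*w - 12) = 1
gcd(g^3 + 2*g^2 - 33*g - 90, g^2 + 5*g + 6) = g + 3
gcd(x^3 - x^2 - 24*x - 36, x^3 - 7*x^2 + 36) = x^2 - 4*x - 12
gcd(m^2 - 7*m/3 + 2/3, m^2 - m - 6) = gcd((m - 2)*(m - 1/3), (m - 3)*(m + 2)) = 1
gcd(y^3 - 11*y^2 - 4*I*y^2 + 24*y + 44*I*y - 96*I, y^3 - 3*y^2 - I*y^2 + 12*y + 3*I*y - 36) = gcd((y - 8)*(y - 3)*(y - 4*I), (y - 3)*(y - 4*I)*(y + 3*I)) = y^2 + y*(-3 - 4*I) + 12*I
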